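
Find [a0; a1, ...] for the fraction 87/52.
[1; 1, 2, 17]

Euclidean algorithm steps:
87 = 1 × 52 + 35
52 = 1 × 35 + 17
35 = 2 × 17 + 1
17 = 17 × 1 + 0
Continued fraction: [1; 1, 2, 17]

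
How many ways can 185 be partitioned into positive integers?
1071823774337

p(n) counts ways to write n as a sum of positive integers (order ignored).
Euler's pentagonal recurrence: p(k) = p(k-1) + p(k-2) - p(k-5) - p(k-7) + p(k-12) + p(k-15) - ... (offsets j(3j∓1)/2, signs ++--, p(0)=1, p(<0)=0).
DP table for k = 0..184: p(0)=1, p(1)=1, p(2)=2, p(3)=3, p(4)=5, p(5)=7, p(6)=11, p(7)=15, p(8)=22, p(9)=30, p(10)=42, p(11)=56, p(12)=77, p(13)=101, p(14)=135, p(15)=176, p(16)=231, p(17)=297, p(18)=385, p(19)=490, p(20)=627, p(21)=792, p(22)=1002, p(23)=1255, p(24)=1575, p(25)=1958, p(26)=2436, p(27)=3010, p(28)=3718, p(29)=4565, p(30)=5604, p(31)=6842, p(32)=8349, p(33)=10143, p(34)=12310, p(35)=14883, p(36)=17977, p(37)=21637, p(38)=26015, p(39)=31185, p(40)=37338, p(41)=44583, p(42)=53174, p(43)=63261, p(44)=75175, p(45)=89134, p(46)=105558, p(47)=124754, p(48)=147273, p(49)=173525, p(50)=204226, p(51)=239943, p(52)=281589, p(53)=329931, p(54)=386155, p(55)=451276, p(56)=526823, p(57)=614154, p(58)=715220, p(59)=831820, p(60)=966467, p(61)=1121505, p(62)=1300156, p(63)=1505499, p(64)=1741630, p(65)=2012558, p(66)=2323520, p(67)=2679689, p(68)=3087735, p(69)=3554345, p(70)=4087968, p(71)=4697205, p(72)=5392783, p(73)=6185689, p(74)=7089500, p(75)=8118264, p(76)=9289091, p(77)=10619863, p(78)=12132164, p(79)=13848650, p(80)=15796476, p(81)=18004327, p(82)=20506255, p(83)=23338469, p(84)=26543660, p(85)=30167357, p(86)=34262962, p(87)=38887673, p(88)=44108109, p(89)=49995925, p(90)=56634173, p(91)=64112359, p(92)=72533807, p(93)=82010177, p(94)=92669720, p(95)=104651419, p(96)=118114304, p(97)=133230930, p(98)=150198136, p(99)=169229875, p(100)=190569292, p(101)=214481126, p(102)=241265379, p(103)=271248950, p(104)=304801365, p(105)=342325709, p(106)=384276336, p(107)=431149389, p(108)=483502844, p(109)=541946240, p(110)=607163746, p(111)=679903203, p(112)=761002156, p(113)=851376628, p(114)=952050665, p(115)=1064144451, p(116)=1188908248, p(117)=1327710076, p(118)=1482074143, p(119)=1653668665, p(120)=1844349560, p(121)=2056148051, p(122)=2291320912, p(123)=2552338241, p(124)=2841940500, p(125)=3163127352, p(126)=3519222692, p(127)=3913864295, p(128)=4351078600, p(129)=4835271870, p(130)=5371315400, p(131)=5964539504, p(132)=6620830889, p(133)=7346629512, p(134)=8149040695, p(135)=9035836076, p(136)=10015581680, p(137)=11097645016, p(138)=12292341831, p(139)=13610949895, p(140)=15065878135, p(141)=16670689208, p(142)=18440293320, p(143)=20390982757, p(144)=22540654445, p(145)=24908858009, p(146)=27517052599, p(147)=30388671978, p(148)=33549419497, p(149)=37027355200, p(150)=40853235313, p(151)=45060624582, p(152)=49686288421, p(153)=54770336324, p(154)=60356673280, p(155)=66493182097, p(156)=73232243759, p(157)=80630964769, p(158)=88751778802, p(159)=97662728555, p(160)=107438159466, p(161)=118159068427, p(162)=129913904637, p(163)=142798995930, p(164)=156919475295, p(165)=172389800255, p(166)=189334822579, p(167)=207890420102, p(168)=228204732751, p(169)=250438925115, p(170)=274768617130, p(171)=301384802048, p(172)=330495499613, p(173)=362326859895, p(174)=397125074750, p(175)=435157697830, p(176)=476715857290, p(177)=522115831195, p(178)=571701605655, p(179)=625846753120, p(180)=684957390936, p(181)=749474411781, p(182)=819876908323, p(183)=896684817527, p(184)=980462880430.
Final step: p(185) = p(184) + p(183) - p(180) - p(178) + p(173) + p(170) - p(163) - p(159) + p(150) + p(145) - p(134) - p(128) + p(115) + p(108) - p(93) - p(85) + p(68) + p(59) - p(40) - p(30) + p(9)
= 980462880430 + 896684817527 - 684957390936 - 571701605655 + 362326859895 + 274768617130 - 142798995930 - 97662728555 + 40853235313 + 24908858009 - 8149040695 - 4351078600 + 1064144451 + 483502844 - 82010177 - 30167357 + 3087735 + 831820 - 37338 - 5604 + 30
= 1071823774337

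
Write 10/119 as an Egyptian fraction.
1/12 + 1/1428

Greedy algorithm:
10/119: ceiling(119/10) = 12, use 1/12
1/1428: ceiling(1428/1) = 1428, use 1/1428
Result: 10/119 = 1/12 + 1/1428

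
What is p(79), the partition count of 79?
13848650

p(n) counts ways to write n as a sum of positive integers (order ignored).
Euler's pentagonal recurrence: p(k) = p(k-1) + p(k-2) - p(k-5) - p(k-7) + p(k-12) + p(k-15) - ... (offsets j(3j∓1)/2, signs ++--, p(0)=1, p(<0)=0).
DP table for k = 0..78: p(0)=1, p(1)=1, p(2)=2, p(3)=3, p(4)=5, p(5)=7, p(6)=11, p(7)=15, p(8)=22, p(9)=30, p(10)=42, p(11)=56, p(12)=77, p(13)=101, p(14)=135, p(15)=176, p(16)=231, p(17)=297, p(18)=385, p(19)=490, p(20)=627, p(21)=792, p(22)=1002, p(23)=1255, p(24)=1575, p(25)=1958, p(26)=2436, p(27)=3010, p(28)=3718, p(29)=4565, p(30)=5604, p(31)=6842, p(32)=8349, p(33)=10143, p(34)=12310, p(35)=14883, p(36)=17977, p(37)=21637, p(38)=26015, p(39)=31185, p(40)=37338, p(41)=44583, p(42)=53174, p(43)=63261, p(44)=75175, p(45)=89134, p(46)=105558, p(47)=124754, p(48)=147273, p(49)=173525, p(50)=204226, p(51)=239943, p(52)=281589, p(53)=329931, p(54)=386155, p(55)=451276, p(56)=526823, p(57)=614154, p(58)=715220, p(59)=831820, p(60)=966467, p(61)=1121505, p(62)=1300156, p(63)=1505499, p(64)=1741630, p(65)=2012558, p(66)=2323520, p(67)=2679689, p(68)=3087735, p(69)=3554345, p(70)=4087968, p(71)=4697205, p(72)=5392783, p(73)=6185689, p(74)=7089500, p(75)=8118264, p(76)=9289091, p(77)=10619863, p(78)=12132164.
Final step: p(79) = p(78) + p(77) - p(74) - p(72) + p(67) + p(64) - p(57) - p(53) + p(44) + p(39) - p(28) - p(22) + p(9) + p(2)
= 12132164 + 10619863 - 7089500 - 5392783 + 2679689 + 1741630 - 614154 - 329931 + 75175 + 31185 - 3718 - 1002 + 30 + 2
= 13848650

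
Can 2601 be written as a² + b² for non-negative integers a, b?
0² + 51² (a=0, b=51)

Factorization: 2601 = 3^2 × 17^2
By Fermat: n is sum of two squares iff every prime p ≡ 3 (mod 4) appears to even power.
All primes ≡ 3 (mod 4) appear to even power.
Search a = 0, 1, 2, … for 2601 - a² a perfect square: first hit at a = 0: 2601 - 0 = 2601 = 51².
2601 = 0² + 51² = 0 + 2601 ✓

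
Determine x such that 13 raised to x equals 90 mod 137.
47

Baby-step giant-step with step n = ⌈√137⌉ = 12.
Baby steps 13^j mod 137 (j:value) for j=0..11: 0:1, 1:13, 2:32, 3:5, 4:65, 5:23, 6:25, 7:51, 8:115, 9:125, 10:118, 11:27.
Giant-step multiplier: 13^(-12) ≡ 13^(136-12) = 13^124 ≡ 121 (mod 137).
Giant steps γ_i = 90·121^i mod 137: γ_0=90, γ_1=67, γ_2=24, γ_3=27 (in table at j=11).
x = i·n + j = 3·12 + 11 = 47.
Check: 13^47 ≡ 90 (mod 137).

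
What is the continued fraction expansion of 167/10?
[16; 1, 2, 3]

Euclidean algorithm steps:
167 = 16 × 10 + 7
10 = 1 × 7 + 3
7 = 2 × 3 + 1
3 = 3 × 1 + 0
Continued fraction: [16; 1, 2, 3]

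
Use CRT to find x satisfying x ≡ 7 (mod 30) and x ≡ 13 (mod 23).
427

Using Chinese Remainder Theorem:
M = 30 × 23 = 690
M1 = 23, M2 = 30
y1 = 23^(-1) mod 30 = 17
y2 = 30^(-1) mod 23 = 10
x = (7×23×17 + 13×30×10) mod 690 = 427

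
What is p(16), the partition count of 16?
231

p(n) counts ways to write n as a sum of positive integers (order ignored).
Euler's pentagonal recurrence: p(k) = p(k-1) + p(k-2) - p(k-5) - p(k-7) + p(k-12) + p(k-15) - ... (offsets j(3j∓1)/2, signs ++--, p(0)=1, p(<0)=0).
DP table for k = 0..15: p(0)=1, p(1)=1, p(2)=2, p(3)=3, p(4)=5, p(5)=7, p(6)=11, p(7)=15, p(8)=22, p(9)=30, p(10)=42, p(11)=56, p(12)=77, p(13)=101, p(14)=135, p(15)=176.
Final step: p(16) = p(15) + p(14) - p(11) - p(9) + p(4) + p(1)
= 176 + 135 - 56 - 30 + 5 + 1
= 231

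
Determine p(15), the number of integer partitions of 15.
176

p(n) counts ways to write n as a sum of positive integers (order ignored).
Euler's pentagonal recurrence: p(k) = p(k-1) + p(k-2) - p(k-5) - p(k-7) + p(k-12) + p(k-15) - ... (offsets j(3j∓1)/2, signs ++--, p(0)=1, p(<0)=0).
DP table for k = 0..14: p(0)=1, p(1)=1, p(2)=2, p(3)=3, p(4)=5, p(5)=7, p(6)=11, p(7)=15, p(8)=22, p(9)=30, p(10)=42, p(11)=56, p(12)=77, p(13)=101, p(14)=135.
Final step: p(15) = p(14) + p(13) - p(10) - p(8) + p(3) + p(0)
= 135 + 101 - 42 - 22 + 3 + 1
= 176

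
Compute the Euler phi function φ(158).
78

158 = 2 × 79
φ(n) = n × ∏(1 - 1/p) for each prime p dividing n
φ(158) = 158 × (1 - 1/2) × (1 - 1/79) = 78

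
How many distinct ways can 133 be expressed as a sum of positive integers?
7346629512

p(n) counts ways to write n as a sum of positive integers (order ignored).
Euler's pentagonal recurrence: p(k) = p(k-1) + p(k-2) - p(k-5) - p(k-7) + p(k-12) + p(k-15) - ... (offsets j(3j∓1)/2, signs ++--, p(0)=1, p(<0)=0).
DP table for k = 0..132: p(0)=1, p(1)=1, p(2)=2, p(3)=3, p(4)=5, p(5)=7, p(6)=11, p(7)=15, p(8)=22, p(9)=30, p(10)=42, p(11)=56, p(12)=77, p(13)=101, p(14)=135, p(15)=176, p(16)=231, p(17)=297, p(18)=385, p(19)=490, p(20)=627, p(21)=792, p(22)=1002, p(23)=1255, p(24)=1575, p(25)=1958, p(26)=2436, p(27)=3010, p(28)=3718, p(29)=4565, p(30)=5604, p(31)=6842, p(32)=8349, p(33)=10143, p(34)=12310, p(35)=14883, p(36)=17977, p(37)=21637, p(38)=26015, p(39)=31185, p(40)=37338, p(41)=44583, p(42)=53174, p(43)=63261, p(44)=75175, p(45)=89134, p(46)=105558, p(47)=124754, p(48)=147273, p(49)=173525, p(50)=204226, p(51)=239943, p(52)=281589, p(53)=329931, p(54)=386155, p(55)=451276, p(56)=526823, p(57)=614154, p(58)=715220, p(59)=831820, p(60)=966467, p(61)=1121505, p(62)=1300156, p(63)=1505499, p(64)=1741630, p(65)=2012558, p(66)=2323520, p(67)=2679689, p(68)=3087735, p(69)=3554345, p(70)=4087968, p(71)=4697205, p(72)=5392783, p(73)=6185689, p(74)=7089500, p(75)=8118264, p(76)=9289091, p(77)=10619863, p(78)=12132164, p(79)=13848650, p(80)=15796476, p(81)=18004327, p(82)=20506255, p(83)=23338469, p(84)=26543660, p(85)=30167357, p(86)=34262962, p(87)=38887673, p(88)=44108109, p(89)=49995925, p(90)=56634173, p(91)=64112359, p(92)=72533807, p(93)=82010177, p(94)=92669720, p(95)=104651419, p(96)=118114304, p(97)=133230930, p(98)=150198136, p(99)=169229875, p(100)=190569292, p(101)=214481126, p(102)=241265379, p(103)=271248950, p(104)=304801365, p(105)=342325709, p(106)=384276336, p(107)=431149389, p(108)=483502844, p(109)=541946240, p(110)=607163746, p(111)=679903203, p(112)=761002156, p(113)=851376628, p(114)=952050665, p(115)=1064144451, p(116)=1188908248, p(117)=1327710076, p(118)=1482074143, p(119)=1653668665, p(120)=1844349560, p(121)=2056148051, p(122)=2291320912, p(123)=2552338241, p(124)=2841940500, p(125)=3163127352, p(126)=3519222692, p(127)=3913864295, p(128)=4351078600, p(129)=4835271870, p(130)=5371315400, p(131)=5964539504, p(132)=6620830889.
Final step: p(133) = p(132) + p(131) - p(128) - p(126) + p(121) + p(118) - p(111) - p(107) + p(98) + p(93) - p(82) - p(76) + p(63) + p(56) - p(41) - p(33) + p(16) + p(7)
= 6620830889 + 5964539504 - 4351078600 - 3519222692 + 2056148051 + 1482074143 - 679903203 - 431149389 + 150198136 + 82010177 - 20506255 - 9289091 + 1505499 + 526823 - 44583 - 10143 + 231 + 15
= 7346629512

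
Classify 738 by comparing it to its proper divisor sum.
abundant

Proper divisors of 738: sum = 1 + 2 + 3 + 6 + 9 + 18 + 41 + 82 + 123 + 246 + 369 = 900
Since 900 > 738, 738 is abundant.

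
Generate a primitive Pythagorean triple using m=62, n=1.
(3843, 124, 3845)

Euclid's formula: a = m² - n², b = 2mn, c = m² + n²
m = 62, n = 1
a = 62² - 1² = 3844 - 1 = 3843
b = 2 × 62 × 1 = 124
c = 62² + 1² = 3844 + 1 = 3845
Verification: 3843² + 124² = 14768649 + 15376 = 14784025 = 3845² ✓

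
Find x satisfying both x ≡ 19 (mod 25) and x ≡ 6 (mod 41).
744

Using Chinese Remainder Theorem:
M = 25 × 41 = 1025
M1 = 41, M2 = 25
y1 = 41^(-1) mod 25 = 11
y2 = 25^(-1) mod 41 = 23
x = (19×41×11 + 6×25×23) mod 1025 = 744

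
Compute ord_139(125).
23

139 is prime, so ord(125) divides φ(139) = 138.
Divisors of 138: 1, 2, 3, 6, 23, 46, 69, 138.
Repeated squaring: 125^1 ≡ 125, 125^2 ≡ 57, 125^4 ≡ 52, 125^8 ≡ 63, 125^16 ≡ 77, 125^32 ≡ 91, 125^64 ≡ 80, 125^128 ≡ 6 (mod 139).
Test 125^d mod 139 for each divisor d in increasing order:
125^1 ≡ 125
125^2 ≡ 57
125^3 = 125^2·125^1 ≡ 36
125^6 = 125^4·125^2 ≡ 45
125^23 = 125^16·125^4·125^2·125^1 ≡ 1  ← first divisor giving 1
The order is 23.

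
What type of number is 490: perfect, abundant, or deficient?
abundant

Proper divisors of 490: sum = 1 + 2 + 5 + 7 + 10 + 14 + 35 + 49 + 70 + 98 + 245 = 536
Since 536 > 490, 490 is abundant.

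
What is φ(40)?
16

40 = 2^3 × 5
φ(n) = n × ∏(1 - 1/p) for each prime p dividing n
φ(40) = 40 × (1 - 1/2) × (1 - 1/5) = 16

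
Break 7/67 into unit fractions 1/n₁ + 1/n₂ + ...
1/10 + 1/224 + 1/75040

Greedy algorithm:
7/67: ceiling(67/7) = 10, use 1/10
3/670: ceiling(670/3) = 224, use 1/224
1/75040: ceiling(75040/1) = 75040, use 1/75040
Result: 7/67 = 1/10 + 1/224 + 1/75040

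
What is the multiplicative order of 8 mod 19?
6

19 is prime, so ord(8) divides φ(19) = 18.
Divisors of 18: 1, 2, 3, 6, 9, 18.
Repeated squaring: 8^1 ≡ 8, 8^2 ≡ 7, 8^4 ≡ 11, 8^8 ≡ 7, 8^16 ≡ 11 (mod 19).
Test 8^d mod 19 for each divisor d in increasing order:
8^1 ≡ 8
8^2 ≡ 7
8^3 = 8^2·8^1 ≡ 18
8^6 = 8^4·8^2 ≡ 1  ← first divisor giving 1
The order is 6.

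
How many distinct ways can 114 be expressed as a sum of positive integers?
952050665

p(n) counts ways to write n as a sum of positive integers (order ignored).
Euler's pentagonal recurrence: p(k) = p(k-1) + p(k-2) - p(k-5) - p(k-7) + p(k-12) + p(k-15) - ... (offsets j(3j∓1)/2, signs ++--, p(0)=1, p(<0)=0).
DP table for k = 0..113: p(0)=1, p(1)=1, p(2)=2, p(3)=3, p(4)=5, p(5)=7, p(6)=11, p(7)=15, p(8)=22, p(9)=30, p(10)=42, p(11)=56, p(12)=77, p(13)=101, p(14)=135, p(15)=176, p(16)=231, p(17)=297, p(18)=385, p(19)=490, p(20)=627, p(21)=792, p(22)=1002, p(23)=1255, p(24)=1575, p(25)=1958, p(26)=2436, p(27)=3010, p(28)=3718, p(29)=4565, p(30)=5604, p(31)=6842, p(32)=8349, p(33)=10143, p(34)=12310, p(35)=14883, p(36)=17977, p(37)=21637, p(38)=26015, p(39)=31185, p(40)=37338, p(41)=44583, p(42)=53174, p(43)=63261, p(44)=75175, p(45)=89134, p(46)=105558, p(47)=124754, p(48)=147273, p(49)=173525, p(50)=204226, p(51)=239943, p(52)=281589, p(53)=329931, p(54)=386155, p(55)=451276, p(56)=526823, p(57)=614154, p(58)=715220, p(59)=831820, p(60)=966467, p(61)=1121505, p(62)=1300156, p(63)=1505499, p(64)=1741630, p(65)=2012558, p(66)=2323520, p(67)=2679689, p(68)=3087735, p(69)=3554345, p(70)=4087968, p(71)=4697205, p(72)=5392783, p(73)=6185689, p(74)=7089500, p(75)=8118264, p(76)=9289091, p(77)=10619863, p(78)=12132164, p(79)=13848650, p(80)=15796476, p(81)=18004327, p(82)=20506255, p(83)=23338469, p(84)=26543660, p(85)=30167357, p(86)=34262962, p(87)=38887673, p(88)=44108109, p(89)=49995925, p(90)=56634173, p(91)=64112359, p(92)=72533807, p(93)=82010177, p(94)=92669720, p(95)=104651419, p(96)=118114304, p(97)=133230930, p(98)=150198136, p(99)=169229875, p(100)=190569292, p(101)=214481126, p(102)=241265379, p(103)=271248950, p(104)=304801365, p(105)=342325709, p(106)=384276336, p(107)=431149389, p(108)=483502844, p(109)=541946240, p(110)=607163746, p(111)=679903203, p(112)=761002156, p(113)=851376628.
Final step: p(114) = p(113) + p(112) - p(109) - p(107) + p(102) + p(99) - p(92) - p(88) + p(79) + p(74) - p(63) - p(57) + p(44) + p(37) - p(22) - p(14)
= 851376628 + 761002156 - 541946240 - 431149389 + 241265379 + 169229875 - 72533807 - 44108109 + 13848650 + 7089500 - 1505499 - 614154 + 75175 + 21637 - 1002 - 135
= 952050665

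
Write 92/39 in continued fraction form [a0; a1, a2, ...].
[2; 2, 1, 3, 1, 2]

Euclidean algorithm steps:
92 = 2 × 39 + 14
39 = 2 × 14 + 11
14 = 1 × 11 + 3
11 = 3 × 3 + 2
3 = 1 × 2 + 1
2 = 2 × 1 + 0
Continued fraction: [2; 2, 1, 3, 1, 2]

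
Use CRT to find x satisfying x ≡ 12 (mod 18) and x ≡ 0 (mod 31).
372

Using Chinese Remainder Theorem:
M = 18 × 31 = 558
M1 = 31, M2 = 18
y1 = 31^(-1) mod 18 = 7
y2 = 18^(-1) mod 31 = 19
x = (12×31×7 + 0×18×19) mod 558 = 372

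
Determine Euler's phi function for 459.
288

459 = 3^3 × 17
φ(n) = n × ∏(1 - 1/p) for each prime p dividing n
φ(459) = 459 × (1 - 1/3) × (1 - 1/17) = 288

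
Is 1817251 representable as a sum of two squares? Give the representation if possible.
Not possible

Factorization: 1817251 = 31^3 × 61
By Fermat: n is sum of two squares iff every prime p ≡ 3 (mod 4) appears to even power.
Prime(s) ≡ 3 (mod 4) with odd exponent: [(31, 3)]
Therefore 1817251 cannot be expressed as a² + b².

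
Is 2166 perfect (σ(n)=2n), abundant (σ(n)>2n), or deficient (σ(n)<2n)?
abundant

Proper divisors of 2166: sum = 1 + 2 + 3 + 6 + 19 + 38 + 57 + 114 + 361 + 722 + 1083 = 2406
Since 2406 > 2166, 2166 is abundant.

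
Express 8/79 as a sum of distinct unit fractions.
1/10 + 1/790

Greedy algorithm:
8/79: ceiling(79/8) = 10, use 1/10
1/790: ceiling(790/1) = 790, use 1/790
Result: 8/79 = 1/10 + 1/790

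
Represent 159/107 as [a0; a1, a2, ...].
[1; 2, 17, 3]

Euclidean algorithm steps:
159 = 1 × 107 + 52
107 = 2 × 52 + 3
52 = 17 × 3 + 1
3 = 3 × 1 + 0
Continued fraction: [1; 2, 17, 3]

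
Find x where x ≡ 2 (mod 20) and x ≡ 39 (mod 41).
162

Using Chinese Remainder Theorem:
M = 20 × 41 = 820
M1 = 41, M2 = 20
y1 = 41^(-1) mod 20 = 1
y2 = 20^(-1) mod 41 = 39
x = (2×41×1 + 39×20×39) mod 820 = 162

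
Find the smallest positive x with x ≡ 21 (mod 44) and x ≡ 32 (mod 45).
1517

Using Chinese Remainder Theorem:
M = 44 × 45 = 1980
M1 = 45, M2 = 44
y1 = 45^(-1) mod 44 = 1
y2 = 44^(-1) mod 45 = 44
x = (21×45×1 + 32×44×44) mod 1980 = 1517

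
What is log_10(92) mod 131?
125

Baby-step giant-step with step n = ⌈√131⌉ = 12.
Baby steps 10^j mod 131 (j:value) for j=0..11: 0:1, 1:10, 2:100, 3:83, 4:44, 5:47, 6:77, 7:115, 8:102, 9:103, 10:113, 11:82.
Giant-step multiplier: 10^(-12) ≡ 10^(130-12) = 10^118 ≡ 27 (mod 131).
Giant steps γ_i = 92·27^i mod 131: γ_0=92, γ_1=126, γ_2=127, γ_3=23, γ_4=97, γ_5=130, γ_6=104, γ_7=57, γ_8=98, γ_9=26, γ_10=47 (in table at j=5).
x = i·n + j = 10·12 + 5 = 125.
Check: 10^125 ≡ 92 (mod 131).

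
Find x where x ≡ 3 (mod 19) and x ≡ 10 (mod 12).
22

Using Chinese Remainder Theorem:
M = 19 × 12 = 228
M1 = 12, M2 = 19
y1 = 12^(-1) mod 19 = 8
y2 = 19^(-1) mod 12 = 7
x = (3×12×8 + 10×19×7) mod 228 = 22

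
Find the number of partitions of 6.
11

p(n) counts ways to write n as a sum of positive integers (order ignored).
Examples: 6; 5 + 1; 4 + 2; 4 + 1 + 1; 3 + 3; ... (11 total)
p(6) = 11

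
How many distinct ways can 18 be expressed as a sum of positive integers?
385

p(n) counts ways to write n as a sum of positive integers (order ignored).
Euler's pentagonal recurrence: p(k) = p(k-1) + p(k-2) - p(k-5) - p(k-7) + p(k-12) + p(k-15) - ... (offsets j(3j∓1)/2, signs ++--, p(0)=1, p(<0)=0).
DP table for k = 0..17: p(0)=1, p(1)=1, p(2)=2, p(3)=3, p(4)=5, p(5)=7, p(6)=11, p(7)=15, p(8)=22, p(9)=30, p(10)=42, p(11)=56, p(12)=77, p(13)=101, p(14)=135, p(15)=176, p(16)=231, p(17)=297.
Final step: p(18) = p(17) + p(16) - p(13) - p(11) + p(6) + p(3)
= 297 + 231 - 101 - 56 + 11 + 3
= 385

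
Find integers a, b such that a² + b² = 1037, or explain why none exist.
14² + 29² (a=14, b=29)

Factorization: 1037 = 17 × 61
By Fermat: n is sum of two squares iff every prime p ≡ 3 (mod 4) appears to even power.
All primes ≡ 3 (mod 4) appear to even power.
Search a = 0, 1, 2, … for 1037 - a² a perfect square: first hit at a = 14: 1037 - 196 = 841 = 29².
1037 = 14² + 29² = 196 + 841 ✓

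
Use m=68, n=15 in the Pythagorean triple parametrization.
(4399, 2040, 4849)

Euclid's formula: a = m² - n², b = 2mn, c = m² + n²
m = 68, n = 15
a = 68² - 15² = 4624 - 225 = 4399
b = 2 × 68 × 15 = 2040
c = 68² + 15² = 4624 + 225 = 4849
Verification: 4399² + 2040² = 19351201 + 4161600 = 23512801 = 4849² ✓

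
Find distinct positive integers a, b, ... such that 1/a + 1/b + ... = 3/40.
1/14 + 1/280

Greedy algorithm:
3/40: ceiling(40/3) = 14, use 1/14
1/280: ceiling(280/1) = 280, use 1/280
Result: 3/40 = 1/14 + 1/280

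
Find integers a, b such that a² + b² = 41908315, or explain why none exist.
Not possible

Factorization: 41908315 = 5 × 17 × 79^3
By Fermat: n is sum of two squares iff every prime p ≡ 3 (mod 4) appears to even power.
Prime(s) ≡ 3 (mod 4) with odd exponent: [(79, 3)]
Therefore 41908315 cannot be expressed as a² + b².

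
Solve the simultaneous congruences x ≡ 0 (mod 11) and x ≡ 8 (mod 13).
99

Using Chinese Remainder Theorem:
M = 11 × 13 = 143
M1 = 13, M2 = 11
y1 = 13^(-1) mod 11 = 6
y2 = 11^(-1) mod 13 = 6
x = (0×13×6 + 8×11×6) mod 143 = 99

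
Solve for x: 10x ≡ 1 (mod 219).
22

gcd(10, 219) = 1, so the inverse exists.
Extended Euclidean algorithm on (219, 10):
219 = 21 × 10 + 9  ⟹  9 = (1)·219 + (-21)·10
10 = 1 × 9 + 1  ⟹  1 = (-1)·219 + (22)·10
So (22)·10 ≡ 1 (mod 219), i.e. 10^(-1) ≡ 22 (mod 219).
Check: 10 × 22 = 220 ≡ 1 (mod 219)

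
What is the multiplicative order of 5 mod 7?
6

7 is prime, so ord(5) divides φ(7) = 6.
Divisors of 6: 1, 2, 3, 6.
Repeated squaring: 5^1 ≡ 5, 5^2 ≡ 4, 5^4 ≡ 2 (mod 7).
Test 5^d mod 7 for each divisor d in increasing order:
5^1 ≡ 5
5^2 ≡ 4
5^3 = 5^2·5^1 ≡ 6
5^6 = 5^4·5^2 ≡ 1  ← first divisor giving 1
The order is 6.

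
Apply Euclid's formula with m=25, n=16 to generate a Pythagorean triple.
(369, 800, 881)

Euclid's formula: a = m² - n², b = 2mn, c = m² + n²
m = 25, n = 16
a = 25² - 16² = 625 - 256 = 369
b = 2 × 25 × 16 = 800
c = 25² + 16² = 625 + 256 = 881
Verification: 369² + 800² = 136161 + 640000 = 776161 = 881² ✓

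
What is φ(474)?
156

474 = 2 × 3 × 79
φ(n) = n × ∏(1 - 1/p) for each prime p dividing n
φ(474) = 474 × (1 - 1/2) × (1 - 1/3) × (1 - 1/79) = 156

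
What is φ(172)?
84

172 = 2^2 × 43
φ(n) = n × ∏(1 - 1/p) for each prime p dividing n
φ(172) = 172 × (1 - 1/2) × (1 - 1/43) = 84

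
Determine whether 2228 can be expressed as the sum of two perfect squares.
28² + 38² (a=28, b=38)

Factorization: 2228 = 2^2 × 557
By Fermat: n is sum of two squares iff every prime p ≡ 3 (mod 4) appears to even power.
All primes ≡ 3 (mod 4) appear to even power.
Search a = 0, 1, 2, … for 2228 - a² a perfect square: first hit at a = 28: 2228 - 784 = 1444 = 38².
2228 = 28² + 38² = 784 + 1444 ✓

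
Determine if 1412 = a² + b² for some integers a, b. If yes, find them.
16² + 34² (a=16, b=34)

Factorization: 1412 = 2^2 × 353
By Fermat: n is sum of two squares iff every prime p ≡ 3 (mod 4) appears to even power.
All primes ≡ 3 (mod 4) appear to even power.
Search a = 0, 1, 2, … for 1412 - a² a perfect square: first hit at a = 16: 1412 - 256 = 1156 = 34².
1412 = 16² + 34² = 256 + 1156 ✓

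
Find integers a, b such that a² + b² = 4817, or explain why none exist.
41² + 56² (a=41, b=56)

Factorization: 4817 = 4817
By Fermat: n is sum of two squares iff every prime p ≡ 3 (mod 4) appears to even power.
All primes ≡ 3 (mod 4) appear to even power.
Search a = 0, 1, 2, … for 4817 - a² a perfect square: first hit at a = 41: 4817 - 1681 = 3136 = 56².
4817 = 41² + 56² = 1681 + 3136 ✓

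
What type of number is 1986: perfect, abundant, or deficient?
abundant

Proper divisors of 1986: sum = 1 + 2 + 3 + 6 + 331 + 662 + 993 = 1998
Since 1998 > 1986, 1986 is abundant.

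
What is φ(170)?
64

170 = 2 × 5 × 17
φ(n) = n × ∏(1 - 1/p) for each prime p dividing n
φ(170) = 170 × (1 - 1/2) × (1 - 1/5) × (1 - 1/17) = 64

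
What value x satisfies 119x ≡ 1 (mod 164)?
51

gcd(119, 164) = 1, so the inverse exists.
Extended Euclidean algorithm on (164, 119):
164 = 1 × 119 + 45  ⟹  45 = (1)·164 + (-1)·119
119 = 2 × 45 + 29  ⟹  29 = (-2)·164 + (3)·119
45 = 1 × 29 + 16  ⟹  16 = (3)·164 + (-4)·119
29 = 1 × 16 + 13  ⟹  13 = (-5)·164 + (7)·119
16 = 1 × 13 + 3  ⟹  3 = (8)·164 + (-11)·119
13 = 4 × 3 + 1  ⟹  1 = (-37)·164 + (51)·119
So (51)·119 ≡ 1 (mod 164), i.e. 119^(-1) ≡ 51 (mod 164).
Check: 119 × 51 = 6069 ≡ 1 (mod 164)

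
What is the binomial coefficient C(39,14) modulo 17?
0

Using Lucas' theorem:
Write n=39 and k=14 in base 17:
n in base 17: [2, 5]
k in base 17: [0, 14]
C(39,14) mod 17 = ∏ C(n_i, k_i) mod 17
Digit binomials (mod 17): C(2,0) = 1; C(5,14) = 0 (k_i > n_i)
Product: 1 × 0 = 0 ≡ 0 (mod 17)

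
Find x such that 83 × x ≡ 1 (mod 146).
95

gcd(83, 146) = 1, so the inverse exists.
Extended Euclidean algorithm on (146, 83):
146 = 1 × 83 + 63  ⟹  63 = (1)·146 + (-1)·83
83 = 1 × 63 + 20  ⟹  20 = (-1)·146 + (2)·83
63 = 3 × 20 + 3  ⟹  3 = (4)·146 + (-7)·83
20 = 6 × 3 + 2  ⟹  2 = (-25)·146 + (44)·83
3 = 1 × 2 + 1  ⟹  1 = (29)·146 + (-51)·83
So (-51)·83 ≡ 1 (mod 146), i.e. 83^(-1) ≡ -51 ≡ 95 (mod 146).
Check: 83 × 95 = 7885 ≡ 1 (mod 146)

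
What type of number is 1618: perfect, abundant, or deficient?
deficient

Proper divisors of 1618: sum = 1 + 2 + 809 = 812
Since 812 < 1618, 1618 is deficient.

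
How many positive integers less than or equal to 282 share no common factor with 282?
92

282 = 2 × 3 × 47
φ(n) = n × ∏(1 - 1/p) for each prime p dividing n
φ(282) = 282 × (1 - 1/2) × (1 - 1/3) × (1 - 1/47) = 92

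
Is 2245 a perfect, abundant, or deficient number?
deficient

Proper divisors of 2245: sum = 1 + 5 + 449 = 455
Since 455 < 2245, 2245 is deficient.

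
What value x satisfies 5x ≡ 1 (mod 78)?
47

gcd(5, 78) = 1, so the inverse exists.
Extended Euclidean algorithm on (78, 5):
78 = 15 × 5 + 3  ⟹  3 = (1)·78 + (-15)·5
5 = 1 × 3 + 2  ⟹  2 = (-1)·78 + (16)·5
3 = 1 × 2 + 1  ⟹  1 = (2)·78 + (-31)·5
So (-31)·5 ≡ 1 (mod 78), i.e. 5^(-1) ≡ -31 ≡ 47 (mod 78).
Check: 5 × 47 = 235 ≡ 1 (mod 78)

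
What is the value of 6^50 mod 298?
80

Repeated squaring. Binary of 50 = 110010.
6^1 ≡ 6 (mod 298); 6^2 ≡ 36 (mod 298); 6^4 ≡ 104 (mod 298); 6^8 ≡ 88 (mod 298); 6^16 ≡ 294 (mod 298); 6^32 ≡ 16 (mod 298)
6^50 = 6^2 × 6^16 × 6^32 ≡ 80 (mod 298)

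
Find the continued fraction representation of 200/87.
[2; 3, 2, 1, 8]

Euclidean algorithm steps:
200 = 2 × 87 + 26
87 = 3 × 26 + 9
26 = 2 × 9 + 8
9 = 1 × 8 + 1
8 = 8 × 1 + 0
Continued fraction: [2; 3, 2, 1, 8]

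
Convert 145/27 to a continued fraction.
[5; 2, 1, 2, 3]

Euclidean algorithm steps:
145 = 5 × 27 + 10
27 = 2 × 10 + 7
10 = 1 × 7 + 3
7 = 2 × 3 + 1
3 = 3 × 1 + 0
Continued fraction: [5; 2, 1, 2, 3]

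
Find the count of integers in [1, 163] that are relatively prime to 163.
162

163 = 163
φ(n) = n × ∏(1 - 1/p) for each prime p dividing n
φ(163) = 163 × (1 - 1/163) = 162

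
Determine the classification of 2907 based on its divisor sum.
deficient

Proper divisors of 2907: sum = 1 + 3 + 9 + 17 + 19 + 51 + 57 + 153 + 171 + 323 + 969 = 1773
Since 1773 < 2907, 2907 is deficient.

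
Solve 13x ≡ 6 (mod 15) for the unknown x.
x ≡ 12 (mod 15)

gcd(13, 15) = 1, which divides 6, so solutions exist.
Find 13^(-1) mod 15 by the extended Euclidean algorithm:
15 = 1 × 13 + 2  ⟹  2 = (1)·15 + (-1)·13
13 = 6 × 2 + 1  ⟹  1 = (-6)·15 + (7)·13
So (7)·13 ≡ 1 (mod 15), i.e. 13^(-1) ≡ 7 (mod 15).
x ≡ 7 × 6 = 42 ≡ 12 (mod 15).
Check: 13 × 12 = 156 ≡ 6 (mod 15).
Unique solution: x ≡ 12 (mod 15)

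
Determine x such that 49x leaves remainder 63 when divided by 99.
x ≡ 72 (mod 99)

gcd(49, 99) = 1, which divides 63, so solutions exist.
Find 49^(-1) mod 99 by the extended Euclidean algorithm:
99 = 2 × 49 + 1  ⟹  1 = (1)·99 + (-2)·49
So (-2)·49 ≡ 1 (mod 99), i.e. 49^(-1) ≡ -2 ≡ 97 (mod 99).
x ≡ 97 × 63 = 6111 ≡ 72 (mod 99).
Check: 49 × 72 = 3528 ≡ 63 (mod 99).
Unique solution: x ≡ 72 (mod 99)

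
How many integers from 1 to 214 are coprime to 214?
106

214 = 2 × 107
φ(n) = n × ∏(1 - 1/p) for each prime p dividing n
φ(214) = 214 × (1 - 1/2) × (1 - 1/107) = 106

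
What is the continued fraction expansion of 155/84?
[1; 1, 5, 2, 6]

Euclidean algorithm steps:
155 = 1 × 84 + 71
84 = 1 × 71 + 13
71 = 5 × 13 + 6
13 = 2 × 6 + 1
6 = 6 × 1 + 0
Continued fraction: [1; 1, 5, 2, 6]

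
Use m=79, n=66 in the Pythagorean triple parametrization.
(1885, 10428, 10597)

Euclid's formula: a = m² - n², b = 2mn, c = m² + n²
m = 79, n = 66
a = 79² - 66² = 6241 - 4356 = 1885
b = 2 × 79 × 66 = 10428
c = 79² + 66² = 6241 + 4356 = 10597
Verification: 1885² + 10428² = 3553225 + 108743184 = 112296409 = 10597² ✓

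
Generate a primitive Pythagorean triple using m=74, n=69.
(715, 10212, 10237)

Euclid's formula: a = m² - n², b = 2mn, c = m² + n²
m = 74, n = 69
a = 74² - 69² = 5476 - 4761 = 715
b = 2 × 74 × 69 = 10212
c = 74² + 69² = 5476 + 4761 = 10237
Verification: 715² + 10212² = 511225 + 104284944 = 104796169 = 10237² ✓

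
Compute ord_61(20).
5

61 is prime, so ord(20) divides φ(61) = 60.
Divisors of 60: 1, 2, 3, 4, 5, 6, 10, 12, 15, 20, 30, 60.
Repeated squaring: 20^1 ≡ 20, 20^2 ≡ 34, 20^4 ≡ 58, 20^8 ≡ 9, 20^16 ≡ 20, 20^32 ≡ 34 (mod 61).
Test 20^d mod 61 for each divisor d in increasing order:
20^1 ≡ 20
20^2 ≡ 34
20^3 = 20^2·20^1 ≡ 9
20^4 ≡ 58
20^5 = 20^4·20^1 ≡ 1  ← first divisor giving 1
The order is 5.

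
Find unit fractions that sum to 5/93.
1/19 + 1/884 + 1/1562028

Greedy algorithm:
5/93: ceiling(93/5) = 19, use 1/19
2/1767: ceiling(1767/2) = 884, use 1/884
1/1562028: ceiling(1562028/1) = 1562028, use 1/1562028
Result: 5/93 = 1/19 + 1/884 + 1/1562028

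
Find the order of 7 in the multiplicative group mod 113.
14

113 is prime, so ord(7) divides φ(113) = 112.
Divisors of 112: 1, 2, 4, 7, 8, 14, 16, 28, 56, 112.
Repeated squaring: 7^1 ≡ 7, 7^2 ≡ 49, 7^4 ≡ 28, 7^8 ≡ 106, 7^16 ≡ 49, 7^32 ≡ 28, 7^64 ≡ 106 (mod 113).
Test 7^d mod 113 for each divisor d in increasing order:
7^1 ≡ 7
7^2 ≡ 49
7^4 ≡ 28
7^7 = 7^4·7^2·7^1 ≡ 112
7^8 ≡ 106
7^14 = 7^8·7^4·7^2 ≡ 1  ← first divisor giving 1
The order is 14.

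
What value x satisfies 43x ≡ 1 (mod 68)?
19

gcd(43, 68) = 1, so the inverse exists.
Extended Euclidean algorithm on (68, 43):
68 = 1 × 43 + 25  ⟹  25 = (1)·68 + (-1)·43
43 = 1 × 25 + 18  ⟹  18 = (-1)·68 + (2)·43
25 = 1 × 18 + 7  ⟹  7 = (2)·68 + (-3)·43
18 = 2 × 7 + 4  ⟹  4 = (-5)·68 + (8)·43
7 = 1 × 4 + 3  ⟹  3 = (7)·68 + (-11)·43
4 = 1 × 3 + 1  ⟹  1 = (-12)·68 + (19)·43
So (19)·43 ≡ 1 (mod 68), i.e. 43^(-1) ≡ 19 (mod 68).
Check: 43 × 19 = 817 ≡ 1 (mod 68)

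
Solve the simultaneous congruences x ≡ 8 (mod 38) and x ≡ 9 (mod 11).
350

Using Chinese Remainder Theorem:
M = 38 × 11 = 418
M1 = 11, M2 = 38
y1 = 11^(-1) mod 38 = 7
y2 = 38^(-1) mod 11 = 9
x = (8×11×7 + 9×38×9) mod 418 = 350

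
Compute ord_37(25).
18

37 is prime, so ord(25) divides φ(37) = 36.
Divisors of 36: 1, 2, 3, 4, 6, 9, 12, 18, 36.
Repeated squaring: 25^1 ≡ 25, 25^2 ≡ 33, 25^4 ≡ 16, 25^8 ≡ 34, 25^16 ≡ 9, 25^32 ≡ 7 (mod 37).
Test 25^d mod 37 for each divisor d in increasing order:
25^1 ≡ 25
25^2 ≡ 33
25^3 = 25^2·25^1 ≡ 11
25^4 ≡ 16
25^6 = 25^4·25^2 ≡ 10
25^9 = 25^8·25^1 ≡ 36
25^12 = 25^8·25^4 ≡ 26
25^18 = 25^16·25^2 ≡ 1  ← first divisor giving 1
The order is 18.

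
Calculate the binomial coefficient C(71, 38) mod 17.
0

Using Lucas' theorem:
Write n=71 and k=38 in base 17:
n in base 17: [4, 3]
k in base 17: [2, 4]
C(71,38) mod 17 = ∏ C(n_i, k_i) mod 17
Digit binomials (mod 17): C(4,2) = 6; C(3,4) = 0 (k_i > n_i)
Product: 6 × 0 = 0 ≡ 0 (mod 17)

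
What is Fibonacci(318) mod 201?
23

Matrix identity: Q^n = [[F_(n+1), F_n], [F_n, F_(n-1)]] with Q = [[1,1],[1,0]].
n = 318 = 100111110₂. Square-and-multiply, entries mod 201:
Q^1 = [[1,1],[1,0]]
Q^2 = (Q^1)² = [[2,1],[1,1]]
Q^4 = (Q^2)² = [[5,3],[3,2]]
Q^9 = (Q^4)²·Q = [[55,34],[34,21]]
Q^19 = (Q^9)²·Q = [[132,161],[161,172]]
Q^39 = (Q^19)²·Q = [[30,130],[130,101]]
Q^79 = (Q^39)²·Q = [[57,112],[112,146]]
Q^159 = (Q^79)²·Q = [[138,115],[115,23]]
Q^318 = (Q^159)² = [[109,23],[23,86]]
F_318 mod 201 = Q^318[0][1] = 23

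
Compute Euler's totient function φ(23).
22

23 = 23
φ(n) = n × ∏(1 - 1/p) for each prime p dividing n
φ(23) = 23 × (1 - 1/23) = 22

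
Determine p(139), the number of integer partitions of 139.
13610949895

p(n) counts ways to write n as a sum of positive integers (order ignored).
Euler's pentagonal recurrence: p(k) = p(k-1) + p(k-2) - p(k-5) - p(k-7) + p(k-12) + p(k-15) - ... (offsets j(3j∓1)/2, signs ++--, p(0)=1, p(<0)=0).
DP table for k = 0..138: p(0)=1, p(1)=1, p(2)=2, p(3)=3, p(4)=5, p(5)=7, p(6)=11, p(7)=15, p(8)=22, p(9)=30, p(10)=42, p(11)=56, p(12)=77, p(13)=101, p(14)=135, p(15)=176, p(16)=231, p(17)=297, p(18)=385, p(19)=490, p(20)=627, p(21)=792, p(22)=1002, p(23)=1255, p(24)=1575, p(25)=1958, p(26)=2436, p(27)=3010, p(28)=3718, p(29)=4565, p(30)=5604, p(31)=6842, p(32)=8349, p(33)=10143, p(34)=12310, p(35)=14883, p(36)=17977, p(37)=21637, p(38)=26015, p(39)=31185, p(40)=37338, p(41)=44583, p(42)=53174, p(43)=63261, p(44)=75175, p(45)=89134, p(46)=105558, p(47)=124754, p(48)=147273, p(49)=173525, p(50)=204226, p(51)=239943, p(52)=281589, p(53)=329931, p(54)=386155, p(55)=451276, p(56)=526823, p(57)=614154, p(58)=715220, p(59)=831820, p(60)=966467, p(61)=1121505, p(62)=1300156, p(63)=1505499, p(64)=1741630, p(65)=2012558, p(66)=2323520, p(67)=2679689, p(68)=3087735, p(69)=3554345, p(70)=4087968, p(71)=4697205, p(72)=5392783, p(73)=6185689, p(74)=7089500, p(75)=8118264, p(76)=9289091, p(77)=10619863, p(78)=12132164, p(79)=13848650, p(80)=15796476, p(81)=18004327, p(82)=20506255, p(83)=23338469, p(84)=26543660, p(85)=30167357, p(86)=34262962, p(87)=38887673, p(88)=44108109, p(89)=49995925, p(90)=56634173, p(91)=64112359, p(92)=72533807, p(93)=82010177, p(94)=92669720, p(95)=104651419, p(96)=118114304, p(97)=133230930, p(98)=150198136, p(99)=169229875, p(100)=190569292, p(101)=214481126, p(102)=241265379, p(103)=271248950, p(104)=304801365, p(105)=342325709, p(106)=384276336, p(107)=431149389, p(108)=483502844, p(109)=541946240, p(110)=607163746, p(111)=679903203, p(112)=761002156, p(113)=851376628, p(114)=952050665, p(115)=1064144451, p(116)=1188908248, p(117)=1327710076, p(118)=1482074143, p(119)=1653668665, p(120)=1844349560, p(121)=2056148051, p(122)=2291320912, p(123)=2552338241, p(124)=2841940500, p(125)=3163127352, p(126)=3519222692, p(127)=3913864295, p(128)=4351078600, p(129)=4835271870, p(130)=5371315400, p(131)=5964539504, p(132)=6620830889, p(133)=7346629512, p(134)=8149040695, p(135)=9035836076, p(136)=10015581680, p(137)=11097645016, p(138)=12292341831.
Final step: p(139) = p(138) + p(137) - p(134) - p(132) + p(127) + p(124) - p(117) - p(113) + p(104) + p(99) - p(88) - p(82) + p(69) + p(62) - p(47) - p(39) + p(22) + p(13)
= 12292341831 + 11097645016 - 8149040695 - 6620830889 + 3913864295 + 2841940500 - 1327710076 - 851376628 + 304801365 + 169229875 - 44108109 - 20506255 + 3554345 + 1300156 - 124754 - 31185 + 1002 + 101
= 13610949895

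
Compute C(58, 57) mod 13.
6

Using Lucas' theorem:
Write n=58 and k=57 in base 13:
n in base 13: [4, 6]
k in base 13: [4, 5]
C(58,57) mod 13 = ∏ C(n_i, k_i) mod 13
Digit binomials (mod 13): C(4,4) = 1; C(6,5) = 6
Product: 1 × 6 = 6 ≡ 6 (mod 13)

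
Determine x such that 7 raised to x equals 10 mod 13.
2

Baby-step giant-step with step n = ⌈√13⌉ = 4.
Baby steps 7^j mod 13 (j:value) for j=0..3: 0:1, 1:7, 2:10, 3:5.
h = 10 is already in the table at j=2, so x = 2.
Check: 7^2 ≡ 10 (mod 13).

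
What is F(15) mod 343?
267

Matrix identity: Q^n = [[F_(n+1), F_n], [F_n, F_(n-1)]] with Q = [[1,1],[1,0]].
n = 15 = 1111₂. Square-and-multiply, entries mod 343:
Q^1 = [[1,1],[1,0]]
Q^3 = (Q^1)²·Q = [[3,2],[2,1]]
Q^7 = (Q^3)²·Q = [[21,13],[13,8]]
Q^15 = (Q^7)²·Q = [[301,267],[267,34]]
F_15 mod 343 = Q^15[0][1] = 267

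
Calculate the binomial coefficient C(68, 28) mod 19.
13

Using Lucas' theorem:
Write n=68 and k=28 in base 19:
n in base 19: [3, 11]
k in base 19: [1, 9]
C(68,28) mod 19 = ∏ C(n_i, k_i) mod 19
Digit binomials (mod 19): C(3,1) = 3; C(11,9) = 55 ≡ 17
Product: 3 × 17 = 51 ≡ 13 (mod 19)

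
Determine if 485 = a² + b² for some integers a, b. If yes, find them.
1² + 22² (a=1, b=22)

Factorization: 485 = 5 × 97
By Fermat: n is sum of two squares iff every prime p ≡ 3 (mod 4) appears to even power.
All primes ≡ 3 (mod 4) appear to even power.
Search a = 0, 1, 2, … for 485 - a² a perfect square: first hit at a = 1: 485 - 1 = 484 = 22².
485 = 1² + 22² = 1 + 484 ✓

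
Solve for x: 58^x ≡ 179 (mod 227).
219

Baby-step giant-step with step n = ⌈√227⌉ = 16.
Baby steps 58^j mod 227 (j:value) for j=0..15: 0:1, 1:58, 2:186, 3:119, 4:92, 5:115, 6:87, 7:52, 8:65, 9:138, 10:59, 11:17, 12:78, 13:211, 14:207, 15:202.
Giant-step multiplier: 58^(-16) ≡ 58^(226-16) = 58^210 ≡ 49 (mod 227).
Giant steps γ_i = 179·49^i mod 227: γ_0=179, γ_1=145, γ_2=68, γ_3=154, γ_4=55, γ_5=198, γ_6=168, γ_7=60, γ_8=216, γ_9=142, γ_10=148, γ_11=215, γ_12=93, γ_13=17 (in table at j=11).
x = i·n + j = 13·16 + 11 = 219.
Check: 58^219 ≡ 179 (mod 227).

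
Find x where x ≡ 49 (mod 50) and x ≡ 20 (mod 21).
1049

Using Chinese Remainder Theorem:
M = 50 × 21 = 1050
M1 = 21, M2 = 50
y1 = 21^(-1) mod 50 = 31
y2 = 50^(-1) mod 21 = 8
x = (49×21×31 + 20×50×8) mod 1050 = 1049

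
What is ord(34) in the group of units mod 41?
40

41 is prime, so ord(34) divides φ(41) = 40.
Divisors of 40: 1, 2, 4, 5, 8, 10, 20, 40.
Repeated squaring: 34^1 ≡ 34, 34^2 ≡ 8, 34^4 ≡ 23, 34^8 ≡ 37, 34^16 ≡ 16, 34^32 ≡ 10 (mod 41).
Test 34^d mod 41 for each divisor d in increasing order:
34^1 ≡ 34
34^2 ≡ 8
34^4 ≡ 23
34^5 = 34^4·34^1 ≡ 3
34^8 ≡ 37
34^10 = 34^8·34^2 ≡ 9
34^20 = 34^16·34^4 ≡ 40
34^40 = 34^32·34^8 ≡ 1  ← first divisor giving 1
The order is 40.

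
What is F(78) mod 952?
552

Matrix identity: Q^n = [[F_(n+1), F_n], [F_n, F_(n-1)]] with Q = [[1,1],[1,0]].
n = 78 = 1001110₂. Square-and-multiply, entries mod 952:
Q^1 = [[1,1],[1,0]]
Q^2 = (Q^1)² = [[2,1],[1,1]]
Q^4 = (Q^2)² = [[5,3],[3,2]]
Q^9 = (Q^4)²·Q = [[55,34],[34,21]]
Q^19 = (Q^9)²·Q = [[101,373],[373,680]]
Q^39 = (Q^19)²·Q = [[819,818],[818,1]]
Q^78 = (Q^39)² = [[421,552],[552,821]]
F_78 mod 952 = Q^78[0][1] = 552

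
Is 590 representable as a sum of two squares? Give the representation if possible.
Not possible

Factorization: 590 = 2 × 5 × 59
By Fermat: n is sum of two squares iff every prime p ≡ 3 (mod 4) appears to even power.
Prime(s) ≡ 3 (mod 4) with odd exponent: [(59, 1)]
Therefore 590 cannot be expressed as a² + b².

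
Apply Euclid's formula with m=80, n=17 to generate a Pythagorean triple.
(6111, 2720, 6689)

Euclid's formula: a = m² - n², b = 2mn, c = m² + n²
m = 80, n = 17
a = 80² - 17² = 6400 - 289 = 6111
b = 2 × 80 × 17 = 2720
c = 80² + 17² = 6400 + 289 = 6689
Verification: 6111² + 2720² = 37344321 + 7398400 = 44742721 = 6689² ✓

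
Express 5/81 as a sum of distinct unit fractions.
1/17 + 1/345 + 1/158355

Greedy algorithm:
5/81: ceiling(81/5) = 17, use 1/17
4/1377: ceiling(1377/4) = 345, use 1/345
1/158355: ceiling(158355/1) = 158355, use 1/158355
Result: 5/81 = 1/17 + 1/345 + 1/158355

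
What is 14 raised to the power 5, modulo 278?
172

Repeated squaring. Binary of 5 = 101.
14^1 ≡ 14 (mod 278); 14^2 ≡ 196 (mod 278); 14^4 ≡ 52 (mod 278)
14^5 = 14^1 × 14^4 ≡ 172 (mod 278)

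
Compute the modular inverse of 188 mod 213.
17

gcd(188, 213) = 1, so the inverse exists.
Extended Euclidean algorithm on (213, 188):
213 = 1 × 188 + 25  ⟹  25 = (1)·213 + (-1)·188
188 = 7 × 25 + 13  ⟹  13 = (-7)·213 + (8)·188
25 = 1 × 13 + 12  ⟹  12 = (8)·213 + (-9)·188
13 = 1 × 12 + 1  ⟹  1 = (-15)·213 + (17)·188
So (17)·188 ≡ 1 (mod 213), i.e. 188^(-1) ≡ 17 (mod 213).
Check: 188 × 17 = 3196 ≡ 1 (mod 213)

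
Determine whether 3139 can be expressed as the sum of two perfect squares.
Not possible

Factorization: 3139 = 43 × 73
By Fermat: n is sum of two squares iff every prime p ≡ 3 (mod 4) appears to even power.
Prime(s) ≡ 3 (mod 4) with odd exponent: [(43, 1)]
Therefore 3139 cannot be expressed as a² + b².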